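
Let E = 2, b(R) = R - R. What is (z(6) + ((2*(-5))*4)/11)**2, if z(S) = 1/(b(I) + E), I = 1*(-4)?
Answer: 4761/484 ≈ 9.8368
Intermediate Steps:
I = -4
b(R) = 0
z(S) = 1/2 (z(S) = 1/(0 + 2) = 1/2)
(z(6) + ((2*(-5))*4)/11)**2 = (1/2 + ((2*(-5))*4)/11)**2 = (1/2 - 10*4*(1/11))**2 = (1/2 - 40*1/11)**2 = (1/2 - 40/11)**2 = (-69/22)**2 = 4761/484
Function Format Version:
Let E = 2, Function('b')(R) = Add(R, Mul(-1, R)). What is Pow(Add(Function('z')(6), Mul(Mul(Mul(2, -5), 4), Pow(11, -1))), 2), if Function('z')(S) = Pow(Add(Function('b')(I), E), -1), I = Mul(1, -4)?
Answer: Rational(4761, 484) ≈ 9.8368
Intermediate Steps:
I = -4
Function('b')(R) = 0
Function('z')(S) = Rational(1, 2) (Function('z')(S) = Pow(Add(0, 2), -1) = Pow(2, -1) = Rational(1, 2))
Pow(Add(Function('z')(6), Mul(Mul(Mul(2, -5), 4), Pow(11, -1))), 2) = Pow(Add(Rational(1, 2), Mul(Mul(Mul(2, -5), 4), Pow(11, -1))), 2) = Pow(Add(Rational(1, 2), Mul(Mul(-10, 4), Rational(1, 11))), 2) = Pow(Add(Rational(1, 2), Mul(-40, Rational(1, 11))), 2) = Pow(Add(Rational(1, 2), Rational(-40, 11)), 2) = Pow(Rational(-69, 22), 2) = Rational(4761, 484)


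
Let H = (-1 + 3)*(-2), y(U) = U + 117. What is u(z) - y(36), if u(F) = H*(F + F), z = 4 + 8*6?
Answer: -569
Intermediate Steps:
y(U) = 117 + U
H = -4 (H = 2*(-2) = -4)
z = 52 (z = 4 + 48 = 52)
u(F) = -8*F (u(F) = -4*(F + F) = -8*F)
u(z) - y(36) = -8*52 - (117 + 36) = -416 - 1*153 = -416 - 153 = -569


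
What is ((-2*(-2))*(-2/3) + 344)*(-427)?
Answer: -437248/3 ≈ -1.4575e+5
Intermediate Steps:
((-2*(-2))*(-2/3) + 344)*(-427) = (4*(-2*1/3) + 344)*(-427) = (4*(-2/3) + 344)*(-427) = (-8/3 + 344)*(-427) = (1024/3)*(-427) = -437248/3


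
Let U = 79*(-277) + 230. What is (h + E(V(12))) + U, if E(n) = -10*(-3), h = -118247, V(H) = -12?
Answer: -139870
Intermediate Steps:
E(n) = 30
U = -21653 (U = -21883 + 230 = -21653)
(h + E(V(12))) + U = (-118247 + 30) - 21653 = -118217 - 21653 = -139870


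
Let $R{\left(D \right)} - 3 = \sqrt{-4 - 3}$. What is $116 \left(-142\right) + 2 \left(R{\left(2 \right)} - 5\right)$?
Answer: $-16476 + 2 i \sqrt{7} \approx -16476.0 + 5.2915 i$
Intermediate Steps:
$R{\left(D \right)} = 3 + i \sqrt{7}$ ($R{\left(D \right)} = 3 + \sqrt{-4 - 3} = 3 + \sqrt{-7} = 3 + i \sqrt{7}$)
$116 \left(-142\right) + 2 \left(R{\left(2 \right)} - 5\right) = 116 \left(-142\right) + 2 \left(\left(3 + i \sqrt{7}\right) - 5\right) = -16472 + 2 \left(-2 + i \sqrt{7}\right) = -16472 - \left(4 - 2 i \sqrt{7}\right) = -16476 + 2 i \sqrt{7}$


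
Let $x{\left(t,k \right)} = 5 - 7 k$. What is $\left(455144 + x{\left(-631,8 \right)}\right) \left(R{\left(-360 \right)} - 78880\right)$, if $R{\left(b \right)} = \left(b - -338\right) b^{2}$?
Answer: $-1333458897440$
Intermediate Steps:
$R{\left(b \right)} = b^{2} \left(338 + b\right)$ ($R{\left(b \right)} = \left(b + 338\right) b^{2} = \left(338 + b\right) b^{2} = b^{2} \left(338 + b\right)$)
$\left(455144 + x{\left(-631,8 \right)}\right) \left(R{\left(-360 \right)} - 78880\right) = \left(455144 + \left(5 - 56\right)\right) \left(\left(-360\right)^{2} \left(338 - 360\right) - 78880\right) = \left(455144 + \left(5 - 56\right)\right) \left(129600 \left(-22\right) - 78880\right) = \left(455144 - 51\right) \left(-2851200 - 78880\right) = 455093 \left(-2930080\right) = -1333458897440$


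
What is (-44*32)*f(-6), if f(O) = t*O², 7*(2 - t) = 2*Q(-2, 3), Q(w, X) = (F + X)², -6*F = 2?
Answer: 11264/7 ≈ 1609.1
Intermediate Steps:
F = -⅓ (F = -⅙*2 = -⅓ ≈ -0.33333)
Q(w, X) = (-⅓ + X)²
t = -2/63 (t = 2 - 2*(-1 + 3*3)²/9/7 = 2 - 2*(-1 + 9)²/9/7 = 2 - 2*(⅑)*8²/7 = 2 - 2*(⅑)*64/7 = 2 - 2*64/(7*9) = 2 - ⅐*128/9 = 2 - 128/63 = -2/63 ≈ -0.031746)
f(O) = -2*O²/63
(-44*32)*f(-6) = (-44*32)*(-2/63*(-6)²) = -(-2816)*36/63 = -1408*(-8/7) = 11264/7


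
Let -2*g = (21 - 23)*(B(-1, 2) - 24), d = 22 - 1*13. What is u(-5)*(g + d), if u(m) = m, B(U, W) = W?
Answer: 65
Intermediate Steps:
d = 9 (d = 22 - 13 = 9)
g = -22 (g = -(21 - 23)*(2 - 24)/2 = -(-1)*(-22) = -½*44 = -22)
u(-5)*(g + d) = -5*(-22 + 9) = -5*(-13) = 65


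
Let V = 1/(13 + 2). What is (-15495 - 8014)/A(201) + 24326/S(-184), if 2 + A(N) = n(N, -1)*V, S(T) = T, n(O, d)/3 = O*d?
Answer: 8247747/19412 ≈ 424.88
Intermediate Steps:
n(O, d) = 3*O*d (n(O, d) = 3*(O*d) = 3*O*d)
V = 1/15 ≈ 0.066667
A(N) = -2 - N/5 (A(N) = -2 + (3*N*(-1))*(1/15) = -2 - 3*N*(1/15) = -2 - N/5)
(-15495 - 8014)/A(201) + 24326/S(-184) = (-15495 - 8014)/(-2 - ⅕*201) + 24326/(-184) = -23509/(-2 - 201/5) + 24326*(-1/184) = -23509/(-211/5) - 12163/92 = -23509*(-5/211) - 12163/92 = 117545/211 - 12163/92 = 8247747/19412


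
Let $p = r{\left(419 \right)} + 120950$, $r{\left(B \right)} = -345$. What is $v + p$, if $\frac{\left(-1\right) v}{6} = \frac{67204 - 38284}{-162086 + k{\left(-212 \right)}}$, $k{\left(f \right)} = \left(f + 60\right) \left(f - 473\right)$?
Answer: $\frac{1165193825}{9661} \approx 1.2061 \cdot 10^{5}$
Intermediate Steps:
$k{\left(f \right)} = \left(-473 + f\right) \left(60 + f\right)$ ($k{\left(f \right)} = \left(60 + f\right) \left(-473 + f\right) = \left(-473 + f\right) \left(60 + f\right)$)
$v = \frac{28920}{9661}$ ($v = - 6 \frac{67204 - 38284}{-162086 - \left(-59176 - 44944\right)} = - 6 \frac{28920}{-162086 + \left(-28380 + 44944 + 87556\right)} = - 6 \frac{28920}{-162086 + 104120} = - 6 \frac{28920}{-57966} = - 6 \cdot 28920 \left(- \frac{1}{57966}\right) = \left(-6\right) \left(- \frac{4820}{9661}\right) = \frac{28920}{9661} \approx 2.9935$)
$p = 120605$ ($p = -345 + 120950 = 120605$)
$v + p = \frac{28920}{9661} + 120605 = \frac{1165193825}{9661}$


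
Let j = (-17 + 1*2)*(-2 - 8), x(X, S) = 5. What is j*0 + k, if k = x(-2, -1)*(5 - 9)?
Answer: -20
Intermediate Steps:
j = 150 (j = (-17 + 2)*(-10) = -15*(-10) = 150)
k = -20 (k = 5*(5 - 9) = 5*(-4) = -20)
j*0 + k = 150*0 - 20 = 0 - 20 = -20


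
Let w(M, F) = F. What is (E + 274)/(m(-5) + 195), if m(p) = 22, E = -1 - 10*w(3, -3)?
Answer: 303/217 ≈ 1.3963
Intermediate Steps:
E = 29 (E = -1 - 10*(-3) = -1 + 30 = 29)
(E + 274)/(m(-5) + 195) = (29 + 274)/(22 + 195) = 303/217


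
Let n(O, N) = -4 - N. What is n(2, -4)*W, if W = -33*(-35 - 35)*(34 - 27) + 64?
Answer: 0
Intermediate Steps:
W = 16234 (W = -(-2310)*7 + 64 = -33*(-490) + 64 = 16170 + 64 = 16234)
n(2, -4)*W = (-4 - 1*(-4))*16234 = (-4 + 4)*16234 = 0*16234 = 0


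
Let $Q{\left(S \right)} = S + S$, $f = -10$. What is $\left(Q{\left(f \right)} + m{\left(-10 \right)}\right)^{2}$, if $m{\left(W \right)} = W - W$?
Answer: $400$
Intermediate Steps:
$m{\left(W \right)} = 0$
$Q{\left(S \right)} = 2 S$
$\left(Q{\left(f \right)} + m{\left(-10 \right)}\right)^{2} = \left(2 \left(-10\right) + 0\right)^{2} = \left(-20 + 0\right)^{2} = \left(-20\right)^{2} = 400$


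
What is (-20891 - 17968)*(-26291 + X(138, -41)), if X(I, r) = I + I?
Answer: 1010916885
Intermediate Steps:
X(I, r) = 2*I
(-20891 - 17968)*(-26291 + X(138, -41)) = (-20891 - 17968)*(-26291 + 2*138) = -38859*(-26291 + 276) = -38859*(-26015) = 1010916885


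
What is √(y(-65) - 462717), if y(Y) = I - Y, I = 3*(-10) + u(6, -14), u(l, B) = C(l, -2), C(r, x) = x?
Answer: 2*I*√115671 ≈ 680.21*I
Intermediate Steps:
u(l, B) = -2
I = -32 (I = 3*(-10) - 2 = -30 - 2 = -32)
y(Y) = -32 - Y
√(y(-65) - 462717) = √((-32 - 1*(-65)) - 462717) = √((-32 + 65) - 462717) = √(33 - 462717) = √(-462684) = 2*I*√115671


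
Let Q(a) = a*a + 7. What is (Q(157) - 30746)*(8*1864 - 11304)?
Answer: -21972720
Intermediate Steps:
Q(a) = 7 + a**2 (Q(a) = a**2 + 7 = 7 + a**2)
(Q(157) - 30746)*(8*1864 - 11304) = ((7 + 157**2) - 30746)*(8*1864 - 11304) = ((7 + 24649) - 30746)*(14912 - 11304) = (24656 - 30746)*3608 = -6090*3608 = -21972720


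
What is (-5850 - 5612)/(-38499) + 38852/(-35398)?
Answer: -49546876/61944891 ≈ -0.79985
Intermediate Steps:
(-5850 - 5612)/(-38499) + 38852/(-35398) = -11462*(-1/38499) + 38852*(-1/35398) = 11462/38499 - 1766/1609 = -49546876/61944891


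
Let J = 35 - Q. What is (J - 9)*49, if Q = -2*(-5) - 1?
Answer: 833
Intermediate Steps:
Q = 9 (Q = 10 - 1 = 9)
J = 26 (J = 35 - 1*9 = 35 - 9 = 26)
(J - 9)*49 = (26 - 9)*49 = 17*49 = 833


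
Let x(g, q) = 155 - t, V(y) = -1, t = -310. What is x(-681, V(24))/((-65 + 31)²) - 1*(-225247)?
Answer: 260385997/1156 ≈ 2.2525e+5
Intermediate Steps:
x(g, q) = 465 (x(g, q) = 155 - 1*(-310) = 155 + 310 = 465)
x(-681, V(24))/((-65 + 31)²) - 1*(-225247) = 465/((-65 + 31)²) - 1*(-225247) = 465/((-34)²) + 225247 = 465/1156 + 225247 = 260385997/1156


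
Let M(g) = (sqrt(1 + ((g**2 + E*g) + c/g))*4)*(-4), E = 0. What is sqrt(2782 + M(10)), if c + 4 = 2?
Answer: sqrt(69550 - 480*sqrt(70))/5 ≈ 51.199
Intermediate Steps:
c = -2 (c = -4 + 2 = -2)
M(g) = -16*sqrt(1 + g**2 - 2/g) (M(g) = (sqrt(1 + ((g**2 + 0*g) - 2/g))*4)*(-4) = (sqrt(1 + ((g**2 + 0) - 2/g))*4)*(-4) = (sqrt(1 + (g**2 - 2/g))*4)*(-4) = (sqrt(1 + g**2 - 2/g)*4)*(-4) = (4*sqrt(1 + g**2 - 2/g))*(-4) = -16*sqrt(1 + g**2 - 2/g))
sqrt(2782 + M(10)) = sqrt(2782 - 16*sqrt(10)*sqrt(-2 + 10 + 10**3)/10) = sqrt(2782 - 16*sqrt(10)*sqrt(-2 + 10 + 1000)/10) = sqrt(2782 - 16*6*sqrt(70)/5) = sqrt(2782 - 96*sqrt(70)/5)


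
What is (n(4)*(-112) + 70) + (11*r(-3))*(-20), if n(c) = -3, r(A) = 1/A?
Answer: 1438/3 ≈ 479.33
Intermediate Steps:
(n(4)*(-112) + 70) + (11*r(-3))*(-20) = (-3*(-112) + 70) + (11/(-3))*(-20) = (336 + 70) + (11*(-⅓))*(-20) = 406 - 11/3*(-20) = 406 + 220/3 = 1438/3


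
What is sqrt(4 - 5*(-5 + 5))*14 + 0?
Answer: 28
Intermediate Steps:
sqrt(4 - 5*(-5 + 5))*14 + 0 = sqrt(4 - 5*0)*14 + 0 = sqrt(4 + 0)*14 + 0 = sqrt(4)*14 + 0 = 2*14 + 0 = 28 + 0 = 28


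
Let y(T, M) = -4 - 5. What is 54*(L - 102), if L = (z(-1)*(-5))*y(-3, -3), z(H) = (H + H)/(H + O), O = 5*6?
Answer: -164592/29 ≈ -5675.6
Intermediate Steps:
O = 30
z(H) = 2*H/(30 + H) (z(H) = (H + H)/(H + 30) = (2*H)/(30 + H) = 2*H/(30 + H))
y(T, M) = -9
L = -90/29 (L = ((2*(-1)/(30 - 1))*(-5))*(-9) = ((2*(-1)/29)*(-5))*(-9) = ((2*(-1)*(1/29))*(-5))*(-9) = -2/29*(-5)*(-9) = (10/29)*(-9) = -90/29 ≈ -3.1034)
54*(L - 102) = 54*(-90/29 - 102) = 54*(-3048/29) = -164592/29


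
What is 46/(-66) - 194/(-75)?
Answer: 1559/825 ≈ 1.8897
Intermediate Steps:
46/(-66) - 194/(-75) = 46*(-1/66) - 194*(-1/75) = -23/33 + 194/75 = 1559/825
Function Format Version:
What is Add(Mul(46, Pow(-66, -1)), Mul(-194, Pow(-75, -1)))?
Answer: Rational(1559, 825) ≈ 1.8897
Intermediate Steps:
Add(Mul(46, Pow(-66, -1)), Mul(-194, Pow(-75, -1))) = Add(Mul(46, Rational(-1, 66)), Mul(-194, Rational(-1, 75))) = Add(Rational(-23, 33), Rational(194, 75)) = Rational(1559, 825)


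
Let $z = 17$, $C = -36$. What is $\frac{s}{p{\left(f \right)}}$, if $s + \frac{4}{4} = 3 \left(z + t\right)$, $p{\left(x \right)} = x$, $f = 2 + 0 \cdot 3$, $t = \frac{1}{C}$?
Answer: $\frac{599}{24} \approx 24.958$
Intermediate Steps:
$t = - \frac{1}{36}$ ($t = \frac{1}{-36} = - \frac{1}{36} \approx -0.027778$)
$f = 2$ ($f = 2 + 0 = 2$)
$s = \frac{599}{12}$ ($s = -1 + 3 \left(17 - \frac{1}{36}\right) = -1 + 3 \cdot \frac{611}{36} = -1 + \frac{611}{12} = \frac{599}{12} \approx 49.917$)
$\frac{s}{p{\left(f \right)}} = \frac{599}{12 \cdot 2} = \frac{599}{12} \cdot \frac{1}{2} = \frac{599}{24}$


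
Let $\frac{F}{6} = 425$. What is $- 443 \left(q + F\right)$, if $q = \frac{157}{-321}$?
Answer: $- \frac{362548099}{321} \approx -1.1294 \cdot 10^{6}$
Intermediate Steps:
$F = 2550$ ($F = 6 \cdot 425 = 2550$)
$q = - \frac{157}{321}$ ($q = 157 \left(- \frac{1}{321}\right) = - \frac{157}{321} \approx -0.4891$)
$- 443 \left(q + F\right) = - 443 \left(- \frac{157}{321} + 2550\right) = \left(-443\right) \frac{818393}{321} = - \frac{362548099}{321}$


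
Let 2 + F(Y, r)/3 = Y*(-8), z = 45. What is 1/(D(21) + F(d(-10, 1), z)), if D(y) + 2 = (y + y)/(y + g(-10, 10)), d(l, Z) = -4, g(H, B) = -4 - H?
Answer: 9/806 ≈ 0.011166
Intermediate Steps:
D(y) = -2 + 2*y/(6 + y) (D(y) = -2 + (y + y)/(y + (-4 - 1*(-10))) = -2 + (2*y)/(y + (-4 + 10)) = -2 + (2*y)/(y + 6) = -2 + (2*y)/(6 + y) = -2 + 2*y/(6 + y))
F(Y, r) = -6 - 24*Y (F(Y, r) = -6 + 3*(Y*(-8)) = -6 + 3*(-8*Y) = -6 - 24*Y)
1/(D(21) + F(d(-10, 1), z)) = 1/(-12/(6 + 21) + (-6 - 24*(-4))) = 1/(-12/27 + (-6 + 96)) = 1/(-12*1/27 + 90) = 1/(-4/9 + 90) = 1/(806/9) = 9/806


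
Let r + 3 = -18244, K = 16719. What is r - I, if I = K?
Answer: -34966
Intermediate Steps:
I = 16719
r = -18247 (r = -3 - 18244 = -18247)
r - I = -18247 - 1*16719 = -18247 - 16719 = -34966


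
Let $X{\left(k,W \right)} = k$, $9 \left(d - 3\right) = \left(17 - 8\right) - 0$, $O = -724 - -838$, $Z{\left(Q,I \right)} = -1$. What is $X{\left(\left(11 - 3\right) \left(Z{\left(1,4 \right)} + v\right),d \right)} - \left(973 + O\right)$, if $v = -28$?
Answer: $-1319$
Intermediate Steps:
$O = 114$ ($O = -724 + 838 = 114$)
$d = 4$ ($d = 3 + \frac{\left(17 - 8\right) - 0}{9} = 3 + \frac{\left(17 - 8\right) + 0}{9} = 3 + \frac{9 + 0}{9} = 3 + \frac{1}{9} \cdot 9 = 3 + 1 = 4$)
$X{\left(\left(11 - 3\right) \left(Z{\left(1,4 \right)} + v\right),d \right)} - \left(973 + O\right) = \left(11 - 3\right) \left(-1 - 28\right) - 1087 = 8 \left(-29\right) - 1087 = -232 - 1087 = -1319$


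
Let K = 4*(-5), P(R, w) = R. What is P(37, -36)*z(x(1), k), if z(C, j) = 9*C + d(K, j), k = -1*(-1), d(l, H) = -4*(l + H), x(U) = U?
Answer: 3145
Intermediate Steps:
K = -20
d(l, H) = -4*H - 4*l (d(l, H) = -4*(H + l) = -4*H - 4*l)
k = 1
z(C, j) = 80 - 4*j + 9*C (z(C, j) = 9*C + (-4*j - 4*(-20)) = 9*C + (-4*j + 80) = 9*C + (80 - 4*j) = 80 - 4*j + 9*C)
P(37, -36)*z(x(1), k) = 37*(80 - 4*1 + 9*1) = 37*(80 - 4 + 9) = 37*85 = 3145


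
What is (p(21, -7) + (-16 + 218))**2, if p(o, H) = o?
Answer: 49729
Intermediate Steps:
(p(21, -7) + (-16 + 218))**2 = (21 + (-16 + 218))**2 = (21 + 202)**2 = 223**2 = 49729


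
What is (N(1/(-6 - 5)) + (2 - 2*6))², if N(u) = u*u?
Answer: 1461681/14641 ≈ 99.835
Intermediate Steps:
N(u) = u²
(N(1/(-6 - 5)) + (2 - 2*6))² = ((1/(-6 - 5))² + (2 - 2*6))² = ((1/(-11))² + (2 - 12))² = ((-1/11)² - 10)² = (1/121 - 10)² = (-1209/121)² = 1461681/14641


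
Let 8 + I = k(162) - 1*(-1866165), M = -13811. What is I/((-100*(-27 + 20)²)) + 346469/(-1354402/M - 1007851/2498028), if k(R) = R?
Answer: 16415268819821527/5183714906300 ≈ 3166.7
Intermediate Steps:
I = 1866319 (I = -8 + (162 - 1*(-1866165)) = -8 + (162 + 1866165) = -8 + 1866327 = 1866319)
I/((-100*(-27 + 20)²)) + 346469/(-1354402/M - 1007851/2498028) = 1866319/((-100*(-27 + 20)²)) + 346469/(-1354402/(-13811) - 1007851/2498028) = 1866319/((-100*(-7)²)) + 346469/(-1354402*(-1/13811) - 1007851*1/2498028) = 1866319/((-100*49)) + 346469/(193486/1973 - 77527/192156) = 1866319/(-4900) + 346469/(37026535045/379123788) = 1866319*(-1/4900) + 346469*(379123788/37026535045) = -266617/700 + 131354639704572/37026535045 = 16415268819821527/5183714906300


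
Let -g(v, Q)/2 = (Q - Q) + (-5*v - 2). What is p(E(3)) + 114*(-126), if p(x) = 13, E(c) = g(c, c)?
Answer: -14351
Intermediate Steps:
g(v, Q) = 4 + 10*v (g(v, Q) = -2*((Q - Q) + (-5*v - 2)) = -2*(0 + (-2 - 5*v)) = -2*(-2 - 5*v) = 4 + 10*v)
E(c) = 4 + 10*c
p(E(3)) + 114*(-126) = 13 + 114*(-126) = 13 - 14364 = -14351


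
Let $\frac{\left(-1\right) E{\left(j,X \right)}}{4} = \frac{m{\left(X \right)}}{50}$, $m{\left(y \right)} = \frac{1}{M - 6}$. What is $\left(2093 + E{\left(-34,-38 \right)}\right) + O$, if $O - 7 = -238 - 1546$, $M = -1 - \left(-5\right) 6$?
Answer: $\frac{181698}{575} \approx 316.0$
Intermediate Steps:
$M = 29$ ($M = -1 - -30 = -1 + 30 = 29$)
$O = -1777$ ($O = 7 - 1784 = -1777$)
$m{\left(y \right)} = \frac{1}{23}$ ($m{\left(y \right)} = \frac{1}{29 - 6} = \frac{1}{23}$)
$E{\left(j,X \right)} = - \frac{2}{575}$ ($E{\left(j,X \right)} = - 4 \frac{1}{23 \cdot 50} = - 4 \cdot \frac{1}{23} \cdot \frac{1}{50} = \left(-4\right) \frac{1}{1150} = - \frac{2}{575}$)
$\left(2093 + E{\left(-34,-38 \right)}\right) + O = \left(2093 - \frac{2}{575}\right) - 1777 = \frac{1203473}{575} - 1777 = \frac{181698}{575}$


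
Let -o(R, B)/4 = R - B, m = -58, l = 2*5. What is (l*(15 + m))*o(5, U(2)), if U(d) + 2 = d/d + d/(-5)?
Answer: 11008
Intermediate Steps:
l = 10
U(d) = -1 - d/5 (U(d) = -2 + (d/d + d/(-5)) = -2 + (1 + d*(-1/5)) = -2 + (1 - d/5) = -1 - d/5)
o(R, B) = -4*R + 4*B (o(R, B) = -4*(R - B) = -4*R + 4*B)
(l*(15 + m))*o(5, U(2)) = (10*(15 - 58))*(-4*5 + 4*(-1 - 1/5*2)) = (10*(-43))*(-20 + 4*(-1 - 2/5)) = -430*(-20 + 4*(-7/5)) = -430*(-20 - 28/5) = -430*(-128/5) = 11008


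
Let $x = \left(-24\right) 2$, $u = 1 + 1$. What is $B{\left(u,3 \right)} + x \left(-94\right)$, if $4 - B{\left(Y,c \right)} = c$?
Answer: $4513$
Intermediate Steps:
$u = 2$
$B{\left(Y,c \right)} = 4 - c$
$x = -48$
$B{\left(u,3 \right)} + x \left(-94\right) = \left(4 - 3\right) - -4512 = \left(4 - 3\right) + 4512 = 1 + 4512 = 4513$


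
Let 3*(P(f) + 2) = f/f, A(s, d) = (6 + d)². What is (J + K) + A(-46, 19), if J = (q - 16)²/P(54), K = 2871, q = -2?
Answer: 16508/5 ≈ 3301.6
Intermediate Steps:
P(f) = -5/3 (P(f) = -2 + (f/f)/3 = -2 + (⅓)*1 = -2 + ⅓ = -5/3)
J = -972/5 (J = (-2 - 16)²/(-5/3) = (-18)²*(-⅗) = 324*(-⅗) = -972/5 ≈ -194.40)
(J + K) + A(-46, 19) = (-972/5 + 2871) + (6 + 19)² = 13383/5 + 25² = 13383/5 + 625 = 16508/5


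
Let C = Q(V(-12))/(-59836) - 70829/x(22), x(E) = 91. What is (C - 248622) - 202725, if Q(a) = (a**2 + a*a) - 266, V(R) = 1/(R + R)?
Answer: -101287823336653/224025984 ≈ -4.5213e+5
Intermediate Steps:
V(R) = 1/(2*R)
Q(a) = -266 + 2*a**2 (Q(a) = (a**2 + a**2) - 266 = 2*a**2 - 266 = -266 + 2*a**2)
C = -174367536205/224025984 (C = (-266 + 2*((1/2)/(-12))**2)/(-59836) - 70829/91 = (-266 + 2*((1/2)*(-1/12))**2)*(-1/59836) - 70829*1/91 = (-266 + 2*(-1/24)**2)*(-1/59836) - 70829/91 = (-266 + 2*(1/576))*(-1/59836) - 70829/91 = (-266 + 1/288)*(-1/59836) - 70829/91 = -76607/288*(-1/59836) - 70829/91 = 76607/17232768 - 70829/91 = -174367536205/224025984 ≈ -778.34)
(C - 248622) - 202725 = (-174367536205/224025984 - 248622) - 202725 = -55872155730253/224025984 - 202725 = -101287823336653/224025984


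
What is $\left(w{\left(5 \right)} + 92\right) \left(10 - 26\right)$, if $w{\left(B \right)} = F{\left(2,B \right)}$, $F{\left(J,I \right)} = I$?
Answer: $-1552$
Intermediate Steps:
$w{\left(B \right)} = B$
$\left(w{\left(5 \right)} + 92\right) \left(10 - 26\right) = \left(5 + 92\right) \left(10 - 26\right) = 97 \left(10 - 26\right) = 97 \left(-16\right) = -1552$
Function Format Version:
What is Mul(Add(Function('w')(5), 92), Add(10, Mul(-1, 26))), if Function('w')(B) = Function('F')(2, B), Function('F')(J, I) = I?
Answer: -1552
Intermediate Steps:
Function('w')(B) = B
Mul(Add(Function('w')(5), 92), Add(10, Mul(-1, 26))) = Mul(Add(5, 92), Add(10, Mul(-1, 26))) = Mul(97, Add(10, -26)) = Mul(97, -16) = -1552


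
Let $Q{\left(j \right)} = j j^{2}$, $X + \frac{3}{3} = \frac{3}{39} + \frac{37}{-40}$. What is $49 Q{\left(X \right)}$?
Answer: $- \frac{43487680369}{140608000} \approx -309.28$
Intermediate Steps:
$X = - \frac{961}{520}$ ($X = -1 + \left(\frac{3}{39} + \frac{37}{-40}\right) = -1 + \left(3 \cdot \frac{1}{39} + 37 \left(- \frac{1}{40}\right)\right) = -1 + \left(\frac{1}{13} - \frac{37}{40}\right) = -1 - \frac{441}{520} = - \frac{961}{520} \approx -1.8481$)
$Q{\left(j \right)} = j^{3}$
$49 Q{\left(X \right)} = 49 \left(- \frac{961}{520}\right)^{3} = 49 \left(- \frac{887503681}{140608000}\right) = - \frac{43487680369}{140608000}$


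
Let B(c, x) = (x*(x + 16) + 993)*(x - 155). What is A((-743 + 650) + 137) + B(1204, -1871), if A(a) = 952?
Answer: -7033659196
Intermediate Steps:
B(c, x) = (-155 + x)*(993 + x*(16 + x)) (B(c, x) = (x*(16 + x) + 993)*(-155 + x) = (993 + x*(16 + x))*(-155 + x) = (-155 + x)*(993 + x*(16 + x)))
A((-743 + 650) + 137) + B(1204, -1871) = 952 + (-153915 + (-1871)**3 - 1487*(-1871) - 139*(-1871)**2) = 952 + (-153915 - 6549699311 + 2782177 - 139*3500641) = 952 + (-153915 - 6549699311 + 2782177 - 486589099) = 952 - 7033660148 = -7033659196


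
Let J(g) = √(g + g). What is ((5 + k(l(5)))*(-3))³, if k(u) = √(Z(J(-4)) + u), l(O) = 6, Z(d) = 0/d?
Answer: -5805 - 2187*√6 ≈ -11162.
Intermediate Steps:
J(g) = √2*√g (J(g) = √(2*g) = √2*√g)
Z(d) = 0
k(u) = √u (k(u) = √(0 + u) = √u)
((5 + k(l(5)))*(-3))³ = ((5 + √6)*(-3))³ = (-15 - 3*√6)³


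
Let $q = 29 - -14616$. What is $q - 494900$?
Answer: $-480255$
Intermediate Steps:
$q = 14645$ ($q = 29 + 14616 = 14645$)
$q - 494900 = 14645 - 494900 = -480255$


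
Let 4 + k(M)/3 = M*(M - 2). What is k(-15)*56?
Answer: 42168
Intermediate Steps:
k(M) = -12 + 3*M*(-2 + M) (k(M) = -12 + 3*(M*(M - 2)) = -12 + 3*(M*(-2 + M)) = -12 + 3*M*(-2 + M))
k(-15)*56 = (-12 - 6*(-15) + 3*(-15)**2)*56 = (-12 + 90 + 3*225)*56 = (-12 + 90 + 675)*56 = 753*56 = 42168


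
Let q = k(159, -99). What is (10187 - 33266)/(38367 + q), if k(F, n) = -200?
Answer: -23079/38167 ≈ -0.60468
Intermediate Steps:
q = -200
(10187 - 33266)/(38367 + q) = (10187 - 33266)/(38367 - 200) = -23079/38167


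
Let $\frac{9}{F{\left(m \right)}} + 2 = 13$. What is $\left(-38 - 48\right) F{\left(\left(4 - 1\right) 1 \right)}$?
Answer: $- \frac{774}{11} \approx -70.364$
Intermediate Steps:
$F{\left(m \right)} = \frac{9}{11}$ ($F{\left(m \right)} = \frac{9}{-2 + 13} = \frac{9}{11}$)
$\left(-38 - 48\right) F{\left(\left(4 - 1\right) 1 \right)} = \left(-38 - 48\right) \frac{9}{11} = \left(-86\right) \frac{9}{11} = - \frac{774}{11}$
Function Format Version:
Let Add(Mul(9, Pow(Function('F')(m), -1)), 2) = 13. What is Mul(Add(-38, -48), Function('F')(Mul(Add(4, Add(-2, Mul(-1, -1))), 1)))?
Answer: Rational(-774, 11) ≈ -70.364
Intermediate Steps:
Function('F')(m) = Rational(9, 11) (Function('F')(m) = Mul(9, Pow(Add(-2, 13), -1)) = Mul(9, Pow(11, -1)) = Mul(9, Rational(1, 11)) = Rational(9, 11))
Mul(Add(-38, -48), Function('F')(Mul(Add(4, Add(-2, Mul(-1, -1))), 1))) = Mul(Add(-38, -48), Rational(9, 11)) = Mul(-86, Rational(9, 11)) = Rational(-774, 11)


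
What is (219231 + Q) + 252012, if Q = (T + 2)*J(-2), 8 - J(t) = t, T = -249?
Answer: 468773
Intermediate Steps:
J(t) = 8 - t
Q = -2470 (Q = (-249 + 2)*(8 - 1*(-2)) = -247*(8 + 2) = -247*10 = -2470)
(219231 + Q) + 252012 = (219231 - 2470) + 252012 = 216761 + 252012 = 468773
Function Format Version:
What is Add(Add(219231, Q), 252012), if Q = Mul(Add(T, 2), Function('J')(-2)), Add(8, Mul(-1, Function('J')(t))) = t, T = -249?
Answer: 468773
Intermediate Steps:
Function('J')(t) = Add(8, Mul(-1, t))
Q = -2470 (Q = Mul(Add(-249, 2), Add(8, Mul(-1, -2))) = Mul(-247, Add(8, 2)) = Mul(-247, 10) = -2470)
Add(Add(219231, Q), 252012) = Add(Add(219231, -2470), 252012) = Add(216761, 252012) = 468773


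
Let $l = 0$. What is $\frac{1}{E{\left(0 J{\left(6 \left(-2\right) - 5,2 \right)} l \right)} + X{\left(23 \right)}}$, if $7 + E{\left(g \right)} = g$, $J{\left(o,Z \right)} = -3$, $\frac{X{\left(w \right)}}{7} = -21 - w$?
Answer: $- \frac{1}{315} \approx -0.0031746$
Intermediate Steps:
$X{\left(w \right)} = -147 - 7 w$ ($X{\left(w \right)} = 7 \left(-21 - w\right) = -147 - 7 w$)
$E{\left(g \right)} = -7 + g$
$\frac{1}{E{\left(0 J{\left(6 \left(-2\right) - 5,2 \right)} l \right)} + X{\left(23 \right)}} = \frac{1}{\left(-7 + 0 \left(-3\right) 0\right) - 308} = \frac{1}{\left(-7 + 0 \cdot 0\right) - 308} = \frac{1}{\left(-7 + 0\right) - 308} = \frac{1}{-7 - 308} = \frac{1}{-315} = - \frac{1}{315}$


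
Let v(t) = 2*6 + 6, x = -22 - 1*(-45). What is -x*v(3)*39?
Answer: -16146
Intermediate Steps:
x = 23 (x = -22 + 45 = 23)
v(t) = 18 (v(t) = 12 + 6 = 18)
-x*v(3)*39 = -23*18*39 = -414*39 = -1*16146 = -16146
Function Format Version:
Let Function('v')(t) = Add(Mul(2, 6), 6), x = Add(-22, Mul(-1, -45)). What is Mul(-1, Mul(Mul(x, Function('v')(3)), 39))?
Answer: -16146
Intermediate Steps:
x = 23 (x = Add(-22, 45) = 23)
Function('v')(t) = 18 (Function('v')(t) = Add(12, 6) = 18)
Mul(-1, Mul(Mul(x, Function('v')(3)), 39)) = Mul(-1, Mul(Mul(23, 18), 39)) = Mul(-1, Mul(414, 39)) = Mul(-1, 16146) = -16146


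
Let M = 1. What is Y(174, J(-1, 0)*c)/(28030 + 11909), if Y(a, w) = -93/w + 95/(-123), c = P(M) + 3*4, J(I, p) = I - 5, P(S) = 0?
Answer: 511/39299976 ≈ 1.3003e-5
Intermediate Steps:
J(I, p) = -5 + I
c = 12 (c = 0 + 3*4 = 0 + 12 = 12)
Y(a, w) = -95/123 - 93/w (Y(a, w) = -93/w + 95*(-1/123) = -93/w - 95/123 = -95/123 - 93/w)
Y(174, J(-1, 0)*c)/(28030 + 11909) = (-95/123 - 93*1/(12*(-5 - 1)))/(28030 + 11909) = (-95/123 - 93/((-6*12)))/39939 = (-95/123 - 93/(-72))*(1/39939) = (-95/123 - 93*(-1/72))*(1/39939) = (-95/123 + 31/24)*(1/39939) = (511/984)*(1/39939) = 511/39299976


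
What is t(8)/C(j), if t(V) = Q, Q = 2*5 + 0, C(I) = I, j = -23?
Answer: -10/23 ≈ -0.43478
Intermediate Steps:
Q = 10 (Q = 10 + 0 = 10)
t(V) = 10
t(8)/C(j) = 10/(-23) = 10*(-1/23) = -10/23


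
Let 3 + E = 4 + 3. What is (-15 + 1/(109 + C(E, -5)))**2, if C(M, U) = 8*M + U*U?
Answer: 6195121/27556 ≈ 224.82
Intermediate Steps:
E = 4 (E = -3 + (4 + 3) = -3 + 7 = 4)
C(M, U) = U**2 + 8*M (C(M, U) = 8*M + U**2 = U**2 + 8*M)
(-15 + 1/(109 + C(E, -5)))**2 = (-15 + 1/(109 + ((-5)**2 + 8*4)))**2 = (-15 + 1/(109 + (25 + 32)))**2 = (-15 + 1/(109 + 57))**2 = (-15 + 1/166)**2 = (-2489/166)**2 = 6195121/27556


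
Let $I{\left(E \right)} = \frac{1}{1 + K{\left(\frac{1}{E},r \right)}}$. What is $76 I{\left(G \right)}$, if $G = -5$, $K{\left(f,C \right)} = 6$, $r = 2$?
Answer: $\frac{76}{7} \approx 10.857$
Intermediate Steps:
$I{\left(E \right)} = \frac{1}{7}$ ($I{\left(E \right)} = \frac{1}{1 + 6} = \frac{1}{7}$)
$76 I{\left(G \right)} = 76 \cdot \frac{1}{7} = \frac{76}{7}$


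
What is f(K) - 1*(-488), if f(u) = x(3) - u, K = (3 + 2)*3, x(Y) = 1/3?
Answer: 1420/3 ≈ 473.33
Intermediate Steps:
x(Y) = ⅓ (x(Y) = 1*(⅓) = ⅓)
K = 15 (K = 5*3 = 15)
f(u) = ⅓ - u
f(K) - 1*(-488) = (⅓ - 1*15) - 1*(-488) = (⅓ - 15) + 488 = -44/3 + 488 = 1420/3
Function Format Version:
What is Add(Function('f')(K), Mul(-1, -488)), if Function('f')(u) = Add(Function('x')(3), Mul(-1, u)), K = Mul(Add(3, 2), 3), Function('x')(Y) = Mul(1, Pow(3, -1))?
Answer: Rational(1420, 3) ≈ 473.33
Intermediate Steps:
Function('x')(Y) = Rational(1, 3) (Function('x')(Y) = Mul(1, Rational(1, 3)) = Rational(1, 3))
K = 15 (K = Mul(5, 3) = 15)
Function('f')(u) = Add(Rational(1, 3), Mul(-1, u))
Add(Function('f')(K), Mul(-1, -488)) = Add(Add(Rational(1, 3), Mul(-1, 15)), Mul(-1, -488)) = Add(Add(Rational(1, 3), -15), 488) = Add(Rational(-44, 3), 488) = Rational(1420, 3)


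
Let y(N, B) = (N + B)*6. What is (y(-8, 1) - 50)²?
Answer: 8464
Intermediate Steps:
y(N, B) = 6*B + 6*N (y(N, B) = (B + N)*6 = 6*B + 6*N)
(y(-8, 1) - 50)² = ((6*1 + 6*(-8)) - 50)² = ((6 - 48) - 50)² = (-42 - 50)² = (-92)² = 8464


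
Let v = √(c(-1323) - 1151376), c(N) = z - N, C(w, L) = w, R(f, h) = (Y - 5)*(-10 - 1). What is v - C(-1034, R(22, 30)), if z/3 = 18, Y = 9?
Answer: 1034 + I*√1149999 ≈ 1034.0 + 1072.4*I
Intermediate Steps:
z = 54 (z = 3*18 = 54)
R(f, h) = -44 (R(f, h) = (9 - 5)*(-10 - 1) = 4*(-11) = -44)
c(N) = 54 - N
v = I*√1149999 (v = √((54 - 1*(-1323)) - 1151376) = √((54 + 1323) - 1151376) = √(1377 - 1151376) = √(-1149999) = I*√1149999 ≈ 1072.4*I)
v - C(-1034, R(22, 30)) = I*√1149999 - 1*(-1034) = I*√1149999 + 1034 = 1034 + I*√1149999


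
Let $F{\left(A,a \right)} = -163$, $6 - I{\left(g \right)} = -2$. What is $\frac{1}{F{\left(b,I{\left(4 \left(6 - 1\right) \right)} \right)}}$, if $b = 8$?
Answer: $- \frac{1}{163} \approx -0.006135$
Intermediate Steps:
$I{\left(g \right)} = 8$ ($I{\left(g \right)} = 6 - -2 = 6 + 2 = 8$)
$\frac{1}{F{\left(b,I{\left(4 \left(6 - 1\right) \right)} \right)}} = \frac{1}{-163} = - \frac{1}{163}$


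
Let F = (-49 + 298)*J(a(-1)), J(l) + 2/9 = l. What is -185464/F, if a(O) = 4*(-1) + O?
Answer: 556392/3901 ≈ 142.63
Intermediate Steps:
a(O) = -4 + O
J(l) = -2/9 + l
F = -3901/3 (F = (-49 + 298)*(-2/9 + (-4 - 1)) = 249*(-2/9 - 5) = 249*(-47/9) = -3901/3 ≈ -1300.3)
-185464/F = -185464/(-3901/3) = -185464*(-3/3901) = 556392/3901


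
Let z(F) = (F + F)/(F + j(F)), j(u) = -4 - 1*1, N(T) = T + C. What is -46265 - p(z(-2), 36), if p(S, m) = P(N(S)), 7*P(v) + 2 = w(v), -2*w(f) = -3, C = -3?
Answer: -647709/14 ≈ -46265.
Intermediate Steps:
w(f) = 3/2 (w(f) = -½*(-3) = 3/2)
N(T) = -3 + T (N(T) = T - 3 = -3 + T)
P(v) = -1/14 (P(v) = -2/7 + (⅐)*(3/2) = -2/7 + 3/14 = -1/14)
j(u) = -5 (j(u) = -4 - 1 = -5)
z(F) = 2*F/(-5 + F) (z(F) = (F + F)/(F - 5) = (2*F)/(-5 + F) = 2*F/(-5 + F))
p(S, m) = -1/14
-46265 - p(z(-2), 36) = -46265 - 1*(-1/14) = -46265 + 1/14 = -647709/14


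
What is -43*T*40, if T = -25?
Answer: 43000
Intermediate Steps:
-43*T*40 = -43*(-25)*40 = 1075*40 = 43000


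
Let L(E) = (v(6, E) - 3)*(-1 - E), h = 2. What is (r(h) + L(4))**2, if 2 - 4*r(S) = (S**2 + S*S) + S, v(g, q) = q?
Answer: 49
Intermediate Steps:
L(E) = (-1 - E)*(-3 + E) (L(E) = (E - 3)*(-1 - E) = (-3 + E)*(-1 - E) = (-1 - E)*(-3 + E))
r(S) = 1/2 - S**2/2 - S/4 (r(S) = 1/2 - ((S**2 + S*S) + S)/4 = 1/2 - ((S**2 + S**2) + S)/4 = 1/2 - (2*S**2 + S)/4 = 1/2 - (S + 2*S**2)/4 = 1/2 + (-S**2/2 - S/4) = 1/2 - S**2/2 - S/4)
(r(h) + L(4))**2 = ((1/2 - 1/2*2**2 - 1/4*2) + (3 - 1*4**2 + 2*4))**2 = ((1/2 - 1/2*4 - 1/2) + (3 - 1*16 + 8))**2 = ((1/2 - 2 - 1/2) + (3 - 16 + 8))**2 = (-2 - 5)**2 = (-7)**2 = 49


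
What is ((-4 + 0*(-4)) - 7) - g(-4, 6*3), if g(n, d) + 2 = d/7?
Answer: -81/7 ≈ -11.571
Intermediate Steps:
g(n, d) = -2 + d/7
((-4 + 0*(-4)) - 7) - g(-4, 6*3) = ((-4 + 0*(-4)) - 7) - (-2 + (6*3)/7) = ((-4 + 0) - 7) - (-2 + (⅐)*18) = (-4 - 7) - (-2 + 18/7) = -11 - 1*4/7 = -11 - 4/7 = -81/7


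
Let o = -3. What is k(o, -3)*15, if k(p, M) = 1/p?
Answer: -5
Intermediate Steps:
k(o, -3)*15 = 15/(-3) = -1/3*15 = -5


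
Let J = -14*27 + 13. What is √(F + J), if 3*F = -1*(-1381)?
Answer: √858/3 ≈ 9.7639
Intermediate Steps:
J = -365 (J = -378 + 13 = -365)
F = 1381/3 (F = (-1*(-1381))/3 = (⅓)*1381 = 1381/3 ≈ 460.33)
√(F + J) = √(1381/3 - 365) = √(286/3) = √858/3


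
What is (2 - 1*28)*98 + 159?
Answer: -2389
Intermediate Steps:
(2 - 1*28)*98 + 159 = (2 - 28)*98 + 159 = -26*98 + 159 = -2548 + 159 = -2389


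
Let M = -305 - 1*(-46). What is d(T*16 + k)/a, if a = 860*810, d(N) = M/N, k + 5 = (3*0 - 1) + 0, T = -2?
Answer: 259/26470800 ≈ 9.7844e-6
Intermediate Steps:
M = -259 (M = -305 + 46 = -259)
k = -6 (k = -5 + ((3*0 - 1) + 0) = -5 + ((0 - 1) + 0) = -5 + (-1 + 0) = -5 - 1 = -6)
d(N) = -259/N
a = 696600
d(T*16 + k)/a = -259/(-2*16 - 6)/696600 = -259/(-32 - 6)*(1/696600) = -259/(-38)*(1/696600) = -259*(-1/38)*(1/696600) = (259/38)*(1/696600) = 259/26470800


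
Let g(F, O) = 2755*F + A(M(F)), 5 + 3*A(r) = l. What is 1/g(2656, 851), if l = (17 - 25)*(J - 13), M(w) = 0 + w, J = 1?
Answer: 3/21951931 ≈ 1.3666e-7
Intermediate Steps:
M(w) = w
l = 96 (l = (17 - 25)*(1 - 13) = -8*(-12) = 96)
A(r) = 91/3 (A(r) = -5/3 + (1/3)*96 = -5/3 + 32 = 91/3)
g(F, O) = 91/3 + 2755*F (g(F, O) = 2755*F + 91/3 = 91/3 + 2755*F)
1/g(2656, 851) = 1/(91/3 + 2755*2656) = 1/(91/3 + 7317280) = 1/(21951931/3) = 3/21951931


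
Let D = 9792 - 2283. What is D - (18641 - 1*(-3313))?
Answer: -14445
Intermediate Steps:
D = 7509
D - (18641 - 1*(-3313)) = 7509 - (18641 - 1*(-3313)) = 7509 - (18641 + 3313) = 7509 - 1*21954 = 7509 - 21954 = -14445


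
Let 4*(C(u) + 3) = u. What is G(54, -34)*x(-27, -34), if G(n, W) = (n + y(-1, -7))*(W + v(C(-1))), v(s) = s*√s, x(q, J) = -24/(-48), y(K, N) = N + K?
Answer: -782 - 299*I*√13/8 ≈ -782.0 - 134.76*I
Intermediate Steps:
C(u) = -3 + u/4
y(K, N) = K + N
x(q, J) = ½ (x(q, J) = -24*(-1/48) = ½)
v(s) = s^(3/2)
G(n, W) = (-8 + n)*(W - 13*I*√13/8) (G(n, W) = (n + (-1 - 7))*(W + (-3 + (¼)*(-1))^(3/2)) = (n - 8)*(W + (-3 - ¼)^(3/2)) = (-8 + n)*(W + (-13/4)^(3/2)) = (-8 + n)*(W - 13*I*√13/8))
G(54, -34)*x(-27, -34) = (-8*(-34) - 34*54 + 13*I*√13 - 13/8*I*54*√13)*(½) = (272 - 1836 + 13*I*√13 - 351*I*√13/4)*(½) = (-1564 - 299*I*√13/4)*(½) = -782 - 299*I*√13/8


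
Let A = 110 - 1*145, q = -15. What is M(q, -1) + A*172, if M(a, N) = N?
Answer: -6021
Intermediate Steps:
A = -35 (A = 110 - 145 = -35)
M(q, -1) + A*172 = -1 - 35*172 = -1 - 6020 = -6021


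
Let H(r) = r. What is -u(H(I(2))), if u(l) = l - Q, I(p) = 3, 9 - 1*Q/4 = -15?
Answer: 93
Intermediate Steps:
Q = 96 (Q = 36 - 4*(-15) = 36 + 60 = 96)
u(l) = -96 + l (u(l) = l - 1*96 = l - 96 = -96 + l)
-u(H(I(2))) = -(-96 + 3) = -1*(-93) = 93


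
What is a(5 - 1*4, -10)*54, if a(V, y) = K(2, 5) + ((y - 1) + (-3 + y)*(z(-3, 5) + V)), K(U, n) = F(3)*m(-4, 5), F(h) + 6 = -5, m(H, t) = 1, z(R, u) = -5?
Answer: 1620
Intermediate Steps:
F(h) = -11 (F(h) = -6 - 5 = -11)
K(U, n) = -11 (K(U, n) = -11*1 = -11)
a(V, y) = -12 + y + (-5 + V)*(-3 + y) (a(V, y) = -11 + ((y - 1) + (-3 + y)*(-5 + V)) = -11 + ((-1 + y) + (-5 + V)*(-3 + y)) = -11 + (-1 + y + (-5 + V)*(-3 + y)) = -12 + y + (-5 + V)*(-3 + y))
a(5 - 1*4, -10)*54 = (3 - 4*(-10) - 3*(5 - 1*4) + (5 - 1*4)*(-10))*54 = (3 + 40 - 3*(5 - 4) + (5 - 4)*(-10))*54 = (3 + 40 - 3*1 + 1*(-10))*54 = (3 + 40 - 3 - 10)*54 = 30*54 = 1620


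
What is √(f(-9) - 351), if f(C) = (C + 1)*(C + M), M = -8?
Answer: I*√215 ≈ 14.663*I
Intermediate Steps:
f(C) = (1 + C)*(-8 + C) (f(C) = (C + 1)*(C - 8) = (1 + C)*(-8 + C))
√(f(-9) - 351) = √((-8 + (-9)² - 7*(-9)) - 351) = √((-8 + 81 + 63) - 351) = √(136 - 351) = √(-215) = I*√215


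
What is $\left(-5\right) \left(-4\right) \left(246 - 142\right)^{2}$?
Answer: $216320$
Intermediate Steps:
$\left(-5\right) \left(-4\right) \left(246 - 142\right)^{2} = 20 \cdot 104^{2} = 20 \cdot 10816 = 216320$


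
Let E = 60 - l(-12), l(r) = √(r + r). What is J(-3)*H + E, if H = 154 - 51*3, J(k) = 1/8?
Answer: 481/8 - 2*I*√6 ≈ 60.125 - 4.899*I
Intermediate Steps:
J(k) = ⅛
l(r) = √2*√r (l(r) = √(2*r) = √2*√r)
E = 60 - 2*I*√6 (E = 60 - √2*√(-12) = 60 - √2*2*I*√3 = 60 - 2*I*√6 ≈ 60.0 - 4.899*I)
H = 1 (H = 154 - 1*153 = 154 - 153 = 1)
J(-3)*H + E = (⅛)*1 + (60 - 2*I*√6) = ⅛ + (60 - 2*I*√6) = 481/8 - 2*I*√6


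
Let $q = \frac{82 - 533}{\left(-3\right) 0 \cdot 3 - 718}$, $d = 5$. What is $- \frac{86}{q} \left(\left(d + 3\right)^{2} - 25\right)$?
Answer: $- \frac{2408172}{451} \approx -5339.6$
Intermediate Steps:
$q = \frac{451}{718}$ ($q = - \frac{451}{0 \cdot 3 - 718} = - \frac{451}{0 - 718} = - \frac{451}{-718} = \left(-451\right) \left(- \frac{1}{718}\right) = \frac{451}{718} \approx 0.62813$)
$- \frac{86}{q} \left(\left(d + 3\right)^{2} - 25\right) = - \frac{86}{\frac{451}{718}} \left(\left(5 + 3\right)^{2} - 25\right) = \left(-86\right) \frac{718}{451} \left(8^{2} - 25\right) = - \frac{61748 \left(64 - 25\right)}{451} = \left(- \frac{61748}{451}\right) 39 = - \frac{2408172}{451}$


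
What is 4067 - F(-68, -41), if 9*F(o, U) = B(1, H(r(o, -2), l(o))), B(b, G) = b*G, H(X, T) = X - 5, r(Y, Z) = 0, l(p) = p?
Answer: 36608/9 ≈ 4067.6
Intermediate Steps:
H(X, T) = -5 + X
B(b, G) = G*b
F(o, U) = -5/9 (F(o, U) = ((-5 + 0)*1)/9 = (-5*1)/9 = (⅑)*(-5) = -5/9)
4067 - F(-68, -41) = 4067 - 1*(-5/9) = 4067 + 5/9 = 36608/9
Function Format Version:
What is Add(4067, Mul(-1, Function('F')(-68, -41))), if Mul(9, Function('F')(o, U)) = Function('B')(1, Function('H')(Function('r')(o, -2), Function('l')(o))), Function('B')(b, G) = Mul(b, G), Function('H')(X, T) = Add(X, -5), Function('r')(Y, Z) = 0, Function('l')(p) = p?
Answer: Rational(36608, 9) ≈ 4067.6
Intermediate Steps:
Function('H')(X, T) = Add(-5, X)
Function('B')(b, G) = Mul(G, b)
Function('F')(o, U) = Rational(-5, 9) (Function('F')(o, U) = Mul(Rational(1, 9), Mul(Add(-5, 0), 1)) = Mul(Rational(1, 9), Mul(-5, 1)) = Mul(Rational(1, 9), -5) = Rational(-5, 9))
Add(4067, Mul(-1, Function('F')(-68, -41))) = Add(4067, Mul(-1, Rational(-5, 9))) = Add(4067, Rational(5, 9)) = Rational(36608, 9)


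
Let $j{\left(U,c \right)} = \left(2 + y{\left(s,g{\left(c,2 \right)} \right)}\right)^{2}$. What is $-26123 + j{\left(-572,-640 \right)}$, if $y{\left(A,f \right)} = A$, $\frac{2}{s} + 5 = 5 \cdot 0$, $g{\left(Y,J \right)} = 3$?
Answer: $- \frac{653011}{25} \approx -26120.0$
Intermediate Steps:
$s = - \frac{2}{5}$ ($s = \frac{2}{-5 + 5 \cdot 0} = \frac{2}{-5 + 0} = \frac{2}{-5} = 2 \left(- \frac{1}{5}\right) = - \frac{2}{5} \approx -0.4$)
$j{\left(U,c \right)} = \frac{64}{25}$ ($j{\left(U,c \right)} = \left(2 - \frac{2}{5}\right)^{2} = \left(\frac{8}{5}\right)^{2} = \frac{64}{25}$)
$-26123 + j{\left(-572,-640 \right)} = -26123 + \frac{64}{25} = - \frac{653011}{25}$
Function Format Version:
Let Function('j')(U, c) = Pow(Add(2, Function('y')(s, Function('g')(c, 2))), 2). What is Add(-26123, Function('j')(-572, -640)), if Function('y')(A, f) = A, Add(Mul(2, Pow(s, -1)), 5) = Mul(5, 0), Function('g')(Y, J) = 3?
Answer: Rational(-653011, 25) ≈ -26120.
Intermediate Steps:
s = Rational(-2, 5) (s = Mul(2, Pow(Add(-5, Mul(5, 0)), -1)) = Mul(2, Pow(Add(-5, 0), -1)) = Mul(2, Pow(-5, -1)) = Mul(2, Rational(-1, 5)) = Rational(-2, 5) ≈ -0.40000)
Function('j')(U, c) = Rational(64, 25) (Function('j')(U, c) = Pow(Add(2, Rational(-2, 5)), 2) = Pow(Rational(8, 5), 2) = Rational(64, 25))
Add(-26123, Function('j')(-572, -640)) = Add(-26123, Rational(64, 25)) = Rational(-653011, 25)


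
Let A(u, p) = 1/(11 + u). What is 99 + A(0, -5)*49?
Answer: 1138/11 ≈ 103.45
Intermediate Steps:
99 + A(0, -5)*49 = 99 + 49/(11 + 0) = 99 + 49/11 = 1138/11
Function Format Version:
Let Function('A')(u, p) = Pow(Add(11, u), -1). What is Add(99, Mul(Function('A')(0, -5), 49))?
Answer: Rational(1138, 11) ≈ 103.45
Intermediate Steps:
Add(99, Mul(Function('A')(0, -5), 49)) = Add(99, Mul(Pow(Add(11, 0), -1), 49)) = Add(99, Mul(Pow(11, -1), 49)) = Add(99, Mul(Rational(1, 11), 49)) = Add(99, Rational(49, 11)) = Rational(1138, 11)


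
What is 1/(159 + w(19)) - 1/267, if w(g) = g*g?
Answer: -253/138840 ≈ -0.0018222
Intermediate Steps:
w(g) = g**2
1/(159 + w(19)) - 1/267 = 1/(159 + 19**2) - 1/267 = 1/(159 + 361) - 1*1/267 = 1/520 - 1/267 = -253/138840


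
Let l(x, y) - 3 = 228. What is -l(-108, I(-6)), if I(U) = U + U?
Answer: -231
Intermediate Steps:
I(U) = 2*U
l(x, y) = 231 (l(x, y) = 3 + 228 = 231)
-l(-108, I(-6)) = -1*231 = -231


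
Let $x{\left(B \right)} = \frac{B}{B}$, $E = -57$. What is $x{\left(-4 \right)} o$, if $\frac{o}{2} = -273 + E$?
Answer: $-660$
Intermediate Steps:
$x{\left(B \right)} = 1$
$o = -660$ ($o = 2 \left(-273 - 57\right) = 2 \left(-330\right) = -660$)
$x{\left(-4 \right)} o = 1 \left(-660\right) = -660$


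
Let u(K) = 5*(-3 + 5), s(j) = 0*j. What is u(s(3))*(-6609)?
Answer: -66090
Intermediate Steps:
s(j) = 0
u(K) = 10 (u(K) = 5*2 = 10)
u(s(3))*(-6609) = 10*(-6609) = -66090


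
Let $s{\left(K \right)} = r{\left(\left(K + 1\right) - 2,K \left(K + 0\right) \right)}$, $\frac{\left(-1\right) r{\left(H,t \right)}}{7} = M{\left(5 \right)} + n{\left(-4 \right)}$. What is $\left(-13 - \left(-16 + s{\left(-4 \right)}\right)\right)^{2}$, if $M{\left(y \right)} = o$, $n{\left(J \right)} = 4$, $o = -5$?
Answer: $16$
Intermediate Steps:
$M{\left(y \right)} = -5$
$r{\left(H,t \right)} = 7$ ($r{\left(H,t \right)} = - 7 \left(-5 + 4\right) = \left(-7\right) \left(-1\right) = 7$)
$s{\left(K \right)} = 7$
$\left(-13 - \left(-16 + s{\left(-4 \right)}\right)\right)^{2} = \left(-13 + \left(16 - 7\right)\right)^{2} = \left(-13 + 9\right)^{2} = \left(-4\right)^{2} = 16$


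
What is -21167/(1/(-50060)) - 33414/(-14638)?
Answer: 7755358943087/7319 ≈ 1.0596e+9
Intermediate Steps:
-21167/(1/(-50060)) - 33414/(-14638) = -21167/(-1/50060) - 33414*(-1/14638) = -21167*(-50060) + 16707/7319 = 1059620020 + 16707/7319 = 7755358943087/7319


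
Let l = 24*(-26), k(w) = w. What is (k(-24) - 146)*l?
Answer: 106080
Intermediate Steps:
l = -624
(k(-24) - 146)*l = (-24 - 146)*(-624) = -170*(-624) = 106080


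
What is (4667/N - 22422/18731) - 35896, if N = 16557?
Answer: -11132680402109/310129167 ≈ -35897.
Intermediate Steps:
(4667/N - 22422/18731) - 35896 = (4667/16557 - 22422/18731) - 35896 = -283823477/310129167 - 35896 = -11132680402109/310129167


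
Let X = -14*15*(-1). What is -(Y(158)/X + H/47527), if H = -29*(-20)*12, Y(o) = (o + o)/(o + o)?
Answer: -1509127/9980670 ≈ -0.15121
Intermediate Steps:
Y(o) = 1 (Y(o) = (2*o)/((2*o)) = (2*o)*(1/(2*o)) = 1)
H = 6960 (H = 580*12 = 6960)
X = 210 (X = -210*(-1) = 210)
-(Y(158)/X + H/47527) = -(1/210 + 6960/47527) = -1*1509127/9980670 = -1509127/9980670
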